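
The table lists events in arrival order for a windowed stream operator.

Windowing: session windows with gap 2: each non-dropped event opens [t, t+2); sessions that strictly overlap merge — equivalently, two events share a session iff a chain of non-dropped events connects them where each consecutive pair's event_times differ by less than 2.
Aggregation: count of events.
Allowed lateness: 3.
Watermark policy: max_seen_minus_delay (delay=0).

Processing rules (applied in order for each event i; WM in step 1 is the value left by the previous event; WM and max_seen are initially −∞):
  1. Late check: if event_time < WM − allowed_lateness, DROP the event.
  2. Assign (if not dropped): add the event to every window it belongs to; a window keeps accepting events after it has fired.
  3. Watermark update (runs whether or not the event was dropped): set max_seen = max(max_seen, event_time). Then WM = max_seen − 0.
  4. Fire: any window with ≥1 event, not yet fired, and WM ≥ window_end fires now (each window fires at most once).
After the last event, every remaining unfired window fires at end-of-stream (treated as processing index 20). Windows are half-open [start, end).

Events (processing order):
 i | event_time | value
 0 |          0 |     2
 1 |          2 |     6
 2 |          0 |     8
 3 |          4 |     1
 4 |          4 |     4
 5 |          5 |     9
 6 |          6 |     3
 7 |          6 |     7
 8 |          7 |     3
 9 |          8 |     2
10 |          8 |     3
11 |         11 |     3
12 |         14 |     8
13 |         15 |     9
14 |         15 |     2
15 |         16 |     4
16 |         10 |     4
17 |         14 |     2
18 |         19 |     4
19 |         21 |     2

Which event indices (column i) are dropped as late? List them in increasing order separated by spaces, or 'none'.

i=0 t=0 v=2: → [0,2); WM=0
i=1 t=2 v=6: → [2,4); WM=2
i=2 t=0 v=8: → [0,2); WM=2
i=3 t=4 v=1: → [4,6); WM=4
i=4 t=4 v=4: → [4,6); WM=4
i=5 t=5 v=9: → [4,7); WM=5
i=6 t=6 v=3: → [4,8); WM=6
i=7 t=6 v=7: → [4,8); WM=6
i=8 t=7 v=3: → [4,9); WM=7
i=9 t=8 v=2: → [4,10); WM=8
i=10 t=8 v=3: → [4,10); WM=8
i=11 t=11 v=3: → [11,13); WM=11
i=12 t=14 v=8: → [14,16); WM=14
i=13 t=15 v=9: → [14,17); WM=15
i=14 t=15 v=2: → [14,17); WM=15
i=15 t=16 v=4: → [14,18); WM=16
i=16 t=10 v=4: DROP (t<16-3); WM=16
i=17 t=14 v=2: → [14,18); WM=16
i=18 t=19 v=4: → [19,21); WM=19
i=19 t=21 v=2: → [21,23); WM=21

16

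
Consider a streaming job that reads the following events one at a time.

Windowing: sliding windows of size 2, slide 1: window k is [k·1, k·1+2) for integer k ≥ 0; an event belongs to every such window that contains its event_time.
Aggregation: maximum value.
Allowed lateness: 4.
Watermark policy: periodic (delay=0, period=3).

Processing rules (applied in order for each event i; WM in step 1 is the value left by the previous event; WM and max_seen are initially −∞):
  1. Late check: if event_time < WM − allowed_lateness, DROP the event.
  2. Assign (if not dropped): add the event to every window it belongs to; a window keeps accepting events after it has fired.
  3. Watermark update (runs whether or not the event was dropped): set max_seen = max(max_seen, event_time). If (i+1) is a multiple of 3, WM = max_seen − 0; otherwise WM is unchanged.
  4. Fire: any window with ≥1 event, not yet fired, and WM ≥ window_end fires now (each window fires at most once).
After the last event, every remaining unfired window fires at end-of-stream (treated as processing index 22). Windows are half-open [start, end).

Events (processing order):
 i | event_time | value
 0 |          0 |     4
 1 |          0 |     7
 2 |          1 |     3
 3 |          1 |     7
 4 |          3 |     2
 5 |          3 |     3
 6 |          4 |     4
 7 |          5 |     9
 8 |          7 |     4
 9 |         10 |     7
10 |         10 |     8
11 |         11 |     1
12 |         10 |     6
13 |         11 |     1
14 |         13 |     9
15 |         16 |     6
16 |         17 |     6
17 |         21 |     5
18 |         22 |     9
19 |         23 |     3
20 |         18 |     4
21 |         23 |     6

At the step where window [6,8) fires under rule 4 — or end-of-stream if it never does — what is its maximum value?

i=0 t=0 v=4: → [0,2); WM=−∞
i=1 t=0 v=7: → [0,2); WM=−∞
i=2 t=1 v=3: → [1,3),[0,2); WM=1
i=3 t=1 v=7: → [1,3),[0,2); WM=1
i=4 t=3 v=2: → [3,5),[2,4); WM=1
i=5 t=3 v=3: → [3,5),[2,4); WM=3; [0,2) fires=7 [1,3) fires=7
i=6 t=4 v=4: → [4,6),[3,5); WM=3
i=7 t=5 v=9: → [5,7),[4,6); WM=3
i=8 t=7 v=4: → [7,9),[6,8); WM=7; [2,4) fires=3 [3,5) fires=4 [4,6) fires=9 [5,7) fires=9
i=9 t=10 v=7: → [10,12),[9,11); WM=7
i=10 t=10 v=8: → [10,12),[9,11); WM=7
i=11 t=11 v=1: → [11,13),[10,12); WM=11; [6,8) fires=4 [7,9) fires=4 [9,11) fires=8
i=12 t=10 v=6: → [10,12),[9,11); WM=11
i=13 t=11 v=1: → [11,13),[10,12); WM=11
i=14 t=13 v=9: → [13,15),[12,14); WM=13; [10,12) fires=8 [11,13) fires=1
i=15 t=16 v=6: → [16,18),[15,17); WM=13
i=16 t=17 v=6: → [17,19),[16,18); WM=13
i=17 t=21 v=5: → [21,23),[20,22); WM=21; [12,14) fires=9 [13,15) fires=9 [15,17) fires=6 [16,18) fires=6 [17,19) fires=6
i=18 t=22 v=9: → [22,24),[21,23); WM=21
i=19 t=23 v=3: → [23,25),[22,24); WM=21
i=20 t=18 v=4: → [18,20),[17,19); WM=23; [18,20) fires=4 [20,22) fires=5 [21,23) fires=9
i=21 t=23 v=6: → [23,25),[22,24); WM=23

4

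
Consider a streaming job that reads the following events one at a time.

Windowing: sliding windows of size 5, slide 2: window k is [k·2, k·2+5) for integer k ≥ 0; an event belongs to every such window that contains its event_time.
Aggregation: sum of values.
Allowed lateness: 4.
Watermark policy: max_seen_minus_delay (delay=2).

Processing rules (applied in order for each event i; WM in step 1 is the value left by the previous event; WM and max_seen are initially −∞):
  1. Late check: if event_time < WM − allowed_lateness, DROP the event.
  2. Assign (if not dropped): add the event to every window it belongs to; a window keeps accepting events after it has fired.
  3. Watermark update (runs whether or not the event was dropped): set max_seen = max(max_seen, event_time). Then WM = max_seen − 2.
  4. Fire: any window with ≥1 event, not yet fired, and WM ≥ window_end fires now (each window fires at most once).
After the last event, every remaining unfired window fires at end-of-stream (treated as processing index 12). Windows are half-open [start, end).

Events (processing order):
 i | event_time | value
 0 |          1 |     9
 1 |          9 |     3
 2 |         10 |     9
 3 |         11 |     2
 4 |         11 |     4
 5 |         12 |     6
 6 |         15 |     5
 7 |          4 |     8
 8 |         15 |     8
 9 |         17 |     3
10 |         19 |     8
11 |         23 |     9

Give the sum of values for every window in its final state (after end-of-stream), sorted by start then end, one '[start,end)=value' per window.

[0,5)=9 [6,11)=12 [8,13)=24 [10,15)=21 [12,17)=19 [14,19)=16 [16,21)=11 [18,23)=8 [20,25)=9 [22,27)=9

i=0 t=1 v=9: → [0,5); WM=-1
i=1 t=9 v=3: → [8,13),[6,11); WM=7; [0,5) fires=9
i=2 t=10 v=9: → [10,15),[8,13),[6,11); WM=8
i=3 t=11 v=2: → [10,15),[8,13); WM=9
i=4 t=11 v=4: → [10,15),[8,13); WM=9
i=5 t=12 v=6: → [12,17),[10,15),[8,13); WM=10
i=6 t=15 v=5: → [14,19),[12,17); WM=13; [6,11) fires=12 [8,13) fires=24
i=7 t=4 v=8: DROP (t<13-4); WM=13
i=8 t=15 v=8: → [14,19),[12,17); WM=13
i=9 t=17 v=3: → [16,21),[14,19); WM=15; [10,15) fires=21
i=10 t=19 v=8: → [18,23),[16,21); WM=17; [12,17) fires=19
i=11 t=23 v=9: → [22,27),[20,25); WM=21; [14,19) fires=16 [16,21) fires=11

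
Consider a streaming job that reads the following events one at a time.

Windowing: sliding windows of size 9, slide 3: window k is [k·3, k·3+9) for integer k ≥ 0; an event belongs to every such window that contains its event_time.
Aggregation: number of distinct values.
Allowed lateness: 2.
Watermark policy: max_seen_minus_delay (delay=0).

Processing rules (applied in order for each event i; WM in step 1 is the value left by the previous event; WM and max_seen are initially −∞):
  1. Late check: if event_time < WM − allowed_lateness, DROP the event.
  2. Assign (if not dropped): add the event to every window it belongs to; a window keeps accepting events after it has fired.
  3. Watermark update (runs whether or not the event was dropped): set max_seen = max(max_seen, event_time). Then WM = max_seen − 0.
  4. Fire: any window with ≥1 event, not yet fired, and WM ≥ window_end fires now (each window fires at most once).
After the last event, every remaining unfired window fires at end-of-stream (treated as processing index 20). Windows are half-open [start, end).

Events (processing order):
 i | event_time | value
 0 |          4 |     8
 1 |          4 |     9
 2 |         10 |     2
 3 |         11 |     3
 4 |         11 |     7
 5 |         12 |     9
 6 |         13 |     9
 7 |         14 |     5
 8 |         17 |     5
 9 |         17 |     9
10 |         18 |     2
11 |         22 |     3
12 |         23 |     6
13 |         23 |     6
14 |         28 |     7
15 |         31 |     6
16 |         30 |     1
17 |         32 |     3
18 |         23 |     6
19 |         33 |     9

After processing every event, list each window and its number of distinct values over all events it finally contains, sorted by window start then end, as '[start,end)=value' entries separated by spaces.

[0,9)=2 [3,12)=5 [6,15)=5 [9,18)=5 [12,21)=3 [15,24)=5 [18,27)=3 [21,30)=3 [24,33)=4 [27,36)=5 [30,39)=4 [33,42)=1

i=0 t=4 v=8: → [3,12),[0,9); WM=4
i=1 t=4 v=9: → [3,12),[0,9); WM=4
i=2 t=10 v=2: → [9,18),[6,15),[3,12); WM=10; [0,9) fires=2
i=3 t=11 v=3: → [9,18),[6,15),[3,12); WM=11
i=4 t=11 v=7: → [9,18),[6,15),[3,12); WM=11
i=5 t=12 v=9: → [12,21),[9,18),[6,15); WM=12; [3,12) fires=5
i=6 t=13 v=9: → [12,21),[9,18),[6,15); WM=13
i=7 t=14 v=5: → [12,21),[9,18),[6,15); WM=14
i=8 t=17 v=5: → [15,24),[12,21),[9,18); WM=17; [6,15) fires=5
i=9 t=17 v=9: → [15,24),[12,21),[9,18); WM=17
i=10 t=18 v=2: → [18,27),[15,24),[12,21); WM=18; [9,18) fires=5
i=11 t=22 v=3: → [21,30),[18,27),[15,24); WM=22; [12,21) fires=3
i=12 t=23 v=6: → [21,30),[18,27),[15,24); WM=23
i=13 t=23 v=6: → [21,30),[18,27),[15,24); WM=23
i=14 t=28 v=7: → [27,36),[24,33),[21,30); WM=28; [15,24) fires=5 [18,27) fires=3
i=15 t=31 v=6: → [30,39),[27,36),[24,33); WM=31; [21,30) fires=3
i=16 t=30 v=1: → [30,39),[27,36),[24,33); WM=31
i=17 t=32 v=3: → [30,39),[27,36),[24,33); WM=32
i=18 t=23 v=6: DROP (t<32-2); WM=32
i=19 t=33 v=9: → [33,42),[30,39),[27,36); WM=33; [24,33) fires=4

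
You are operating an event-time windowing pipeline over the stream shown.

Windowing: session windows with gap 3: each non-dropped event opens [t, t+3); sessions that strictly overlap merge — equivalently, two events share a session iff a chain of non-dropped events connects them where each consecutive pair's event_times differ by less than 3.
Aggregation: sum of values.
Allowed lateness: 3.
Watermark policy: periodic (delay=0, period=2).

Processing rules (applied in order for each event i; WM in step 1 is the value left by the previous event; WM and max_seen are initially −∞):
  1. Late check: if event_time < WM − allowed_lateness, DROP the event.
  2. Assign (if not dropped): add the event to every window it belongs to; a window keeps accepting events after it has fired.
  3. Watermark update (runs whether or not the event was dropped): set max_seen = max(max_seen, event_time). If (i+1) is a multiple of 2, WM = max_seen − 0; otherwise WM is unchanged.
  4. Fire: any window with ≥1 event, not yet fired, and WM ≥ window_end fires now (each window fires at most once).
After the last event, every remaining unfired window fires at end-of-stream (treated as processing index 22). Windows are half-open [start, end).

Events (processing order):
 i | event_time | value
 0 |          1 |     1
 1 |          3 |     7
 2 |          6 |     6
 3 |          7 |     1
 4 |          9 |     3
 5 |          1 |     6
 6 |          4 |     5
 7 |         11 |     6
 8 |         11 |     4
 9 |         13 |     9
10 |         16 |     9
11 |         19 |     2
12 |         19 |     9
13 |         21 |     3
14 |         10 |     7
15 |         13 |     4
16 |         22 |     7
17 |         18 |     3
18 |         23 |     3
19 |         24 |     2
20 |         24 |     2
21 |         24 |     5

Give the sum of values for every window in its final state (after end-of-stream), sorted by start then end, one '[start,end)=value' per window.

i=0 t=1 v=1: → [1,4); WM=−∞
i=1 t=3 v=7: → [1,6); WM=3
i=2 t=6 v=6: → [6,9); WM=3
i=3 t=7 v=1: → [6,10); WM=7
i=4 t=9 v=3: → [6,12); WM=7
i=5 t=1 v=6: DROP (t<7-3); WM=9
i=6 t=4 v=5: DROP (t<9-3); WM=9
i=7 t=11 v=6: → [6,14); WM=11
i=8 t=11 v=4: → [6,14); WM=11
i=9 t=13 v=9: → [6,16); WM=13
i=10 t=16 v=9: → [16,19); WM=13
i=11 t=19 v=2: → [19,22); WM=19
i=12 t=19 v=9: → [19,22); WM=19
i=13 t=21 v=3: → [19,24); WM=21
i=14 t=10 v=7: DROP (t<21-3); WM=21
i=15 t=13 v=4: DROP (t<21-3); WM=21
i=16 t=22 v=7: → [19,25); WM=21
i=17 t=18 v=3: → [16,25); WM=22
i=18 t=23 v=3: → [16,26); WM=22
i=19 t=24 v=2: → [16,27); WM=24
i=20 t=24 v=2: → [16,27); WM=24
i=21 t=24 v=5: → [16,27); WM=24

[1,6)=8 [6,16)=29 [16,27)=45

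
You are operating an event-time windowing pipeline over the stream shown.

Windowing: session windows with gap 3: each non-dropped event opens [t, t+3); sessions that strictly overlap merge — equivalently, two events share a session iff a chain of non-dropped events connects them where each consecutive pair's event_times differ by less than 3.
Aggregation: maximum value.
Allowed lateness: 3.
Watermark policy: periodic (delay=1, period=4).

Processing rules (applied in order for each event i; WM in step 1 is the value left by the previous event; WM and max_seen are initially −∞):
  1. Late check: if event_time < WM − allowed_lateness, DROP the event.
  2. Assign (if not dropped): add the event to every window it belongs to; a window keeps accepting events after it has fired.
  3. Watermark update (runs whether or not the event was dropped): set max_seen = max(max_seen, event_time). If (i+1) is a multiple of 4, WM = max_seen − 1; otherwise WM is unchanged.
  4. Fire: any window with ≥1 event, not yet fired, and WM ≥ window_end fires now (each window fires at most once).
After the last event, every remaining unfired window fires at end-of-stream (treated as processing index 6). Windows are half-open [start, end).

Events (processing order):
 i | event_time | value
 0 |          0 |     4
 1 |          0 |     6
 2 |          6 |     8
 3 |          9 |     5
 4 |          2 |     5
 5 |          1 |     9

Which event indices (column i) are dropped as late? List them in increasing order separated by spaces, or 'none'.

i=0 t=0 v=4: → [0,3); WM=−∞
i=1 t=0 v=6: → [0,3); WM=−∞
i=2 t=6 v=8: → [6,9); WM=−∞
i=3 t=9 v=5: → [9,12); WM=8
i=4 t=2 v=5: DROP (t<8-3); WM=8
i=5 t=1 v=9: DROP (t<8-3); WM=8

4 5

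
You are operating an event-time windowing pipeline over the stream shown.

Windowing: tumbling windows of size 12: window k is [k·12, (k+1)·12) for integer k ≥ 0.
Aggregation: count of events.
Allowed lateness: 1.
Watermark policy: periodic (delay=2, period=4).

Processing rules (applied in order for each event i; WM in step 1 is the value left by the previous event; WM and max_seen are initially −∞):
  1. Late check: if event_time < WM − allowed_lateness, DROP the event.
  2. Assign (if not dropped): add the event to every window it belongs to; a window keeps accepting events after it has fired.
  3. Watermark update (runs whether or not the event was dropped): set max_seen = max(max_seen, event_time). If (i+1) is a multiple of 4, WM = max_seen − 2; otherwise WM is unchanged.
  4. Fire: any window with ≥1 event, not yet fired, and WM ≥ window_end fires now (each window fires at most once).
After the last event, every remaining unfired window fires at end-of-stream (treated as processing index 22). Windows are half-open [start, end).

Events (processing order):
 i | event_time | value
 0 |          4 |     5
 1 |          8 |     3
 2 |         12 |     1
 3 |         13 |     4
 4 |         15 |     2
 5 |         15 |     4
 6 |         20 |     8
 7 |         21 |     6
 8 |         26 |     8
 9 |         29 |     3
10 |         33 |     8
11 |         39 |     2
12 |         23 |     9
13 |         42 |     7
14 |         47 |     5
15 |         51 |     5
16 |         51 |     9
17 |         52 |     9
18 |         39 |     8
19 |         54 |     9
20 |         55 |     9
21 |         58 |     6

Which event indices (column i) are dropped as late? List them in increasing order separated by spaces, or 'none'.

i=0 t=4 v=5: → [0,12); WM=−∞
i=1 t=8 v=3: → [0,12); WM=−∞
i=2 t=12 v=1: → [12,24); WM=−∞
i=3 t=13 v=4: → [12,24); WM=11
i=4 t=15 v=2: → [12,24); WM=11
i=5 t=15 v=4: → [12,24); WM=11
i=6 t=20 v=8: → [12,24); WM=11
i=7 t=21 v=6: → [12,24); WM=19; [0,12) fires=2
i=8 t=26 v=8: → [24,36); WM=19
i=9 t=29 v=3: → [24,36); WM=19
i=10 t=33 v=8: → [24,36); WM=19
i=11 t=39 v=2: → [36,48); WM=37; [12,24) fires=6 [24,36) fires=3
i=12 t=23 v=9: DROP (t<37-1); WM=37
i=13 t=42 v=7: → [36,48); WM=37
i=14 t=47 v=5: → [36,48); WM=37
i=15 t=51 v=5: → [48,60); WM=49; [36,48) fires=3
i=16 t=51 v=9: → [48,60); WM=49
i=17 t=52 v=9: → [48,60); WM=49
i=18 t=39 v=8: DROP (t<49-1); WM=49
i=19 t=54 v=9: → [48,60); WM=52
i=20 t=55 v=9: → [48,60); WM=52
i=21 t=58 v=6: → [48,60); WM=52

12 18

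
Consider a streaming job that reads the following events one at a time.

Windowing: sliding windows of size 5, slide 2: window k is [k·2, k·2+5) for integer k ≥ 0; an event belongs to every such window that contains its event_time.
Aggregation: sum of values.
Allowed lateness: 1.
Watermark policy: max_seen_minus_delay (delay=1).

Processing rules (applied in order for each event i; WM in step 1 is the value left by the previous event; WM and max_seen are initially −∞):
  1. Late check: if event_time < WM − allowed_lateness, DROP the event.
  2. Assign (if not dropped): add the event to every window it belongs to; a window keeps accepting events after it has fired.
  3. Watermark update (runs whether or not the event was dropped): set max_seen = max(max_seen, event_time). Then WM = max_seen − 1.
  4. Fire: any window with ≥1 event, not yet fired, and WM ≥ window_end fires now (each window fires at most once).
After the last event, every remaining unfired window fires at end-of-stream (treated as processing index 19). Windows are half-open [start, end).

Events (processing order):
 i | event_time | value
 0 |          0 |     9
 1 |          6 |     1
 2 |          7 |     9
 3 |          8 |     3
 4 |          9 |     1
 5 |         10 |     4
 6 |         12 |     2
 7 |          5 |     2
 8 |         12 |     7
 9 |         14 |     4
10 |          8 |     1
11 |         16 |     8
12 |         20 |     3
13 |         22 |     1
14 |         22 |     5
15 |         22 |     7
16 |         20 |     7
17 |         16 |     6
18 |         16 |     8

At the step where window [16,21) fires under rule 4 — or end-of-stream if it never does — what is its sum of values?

i=0 t=0 v=9: → [0,5); WM=-1
i=1 t=6 v=1: → [6,11),[4,9),[2,7); WM=5; [0,5) fires=9
i=2 t=7 v=9: → [6,11),[4,9); WM=6
i=3 t=8 v=3: → [8,13),[6,11),[4,9); WM=7; [2,7) fires=1
i=4 t=9 v=1: → [8,13),[6,11); WM=8
i=5 t=10 v=4: → [10,15),[8,13),[6,11); WM=9; [4,9) fires=13
i=6 t=12 v=2: → [12,17),[10,15),[8,13); WM=11; [6,11) fires=18
i=7 t=5 v=2: DROP (t<11-1); WM=11
i=8 t=12 v=7: → [12,17),[10,15),[8,13); WM=11
i=9 t=14 v=4: → [14,19),[12,17),[10,15); WM=13; [8,13) fires=17
i=10 t=8 v=1: DROP (t<13-1); WM=13
i=11 t=16 v=8: → [16,21),[14,19),[12,17); WM=15; [10,15) fires=17
i=12 t=20 v=3: → [20,25),[18,23),[16,21); WM=19; [12,17) fires=21 [14,19) fires=12
i=13 t=22 v=1: → [22,27),[20,25),[18,23); WM=21; [16,21) fires=11
i=14 t=22 v=5: → [22,27),[20,25),[18,23); WM=21
i=15 t=22 v=7: → [22,27),[20,25),[18,23); WM=21
i=16 t=20 v=7: → [20,25),[18,23),[16,21); WM=21
i=17 t=16 v=6: DROP (t<21-1); WM=21
i=18 t=16 v=8: DROP (t<21-1); WM=21

11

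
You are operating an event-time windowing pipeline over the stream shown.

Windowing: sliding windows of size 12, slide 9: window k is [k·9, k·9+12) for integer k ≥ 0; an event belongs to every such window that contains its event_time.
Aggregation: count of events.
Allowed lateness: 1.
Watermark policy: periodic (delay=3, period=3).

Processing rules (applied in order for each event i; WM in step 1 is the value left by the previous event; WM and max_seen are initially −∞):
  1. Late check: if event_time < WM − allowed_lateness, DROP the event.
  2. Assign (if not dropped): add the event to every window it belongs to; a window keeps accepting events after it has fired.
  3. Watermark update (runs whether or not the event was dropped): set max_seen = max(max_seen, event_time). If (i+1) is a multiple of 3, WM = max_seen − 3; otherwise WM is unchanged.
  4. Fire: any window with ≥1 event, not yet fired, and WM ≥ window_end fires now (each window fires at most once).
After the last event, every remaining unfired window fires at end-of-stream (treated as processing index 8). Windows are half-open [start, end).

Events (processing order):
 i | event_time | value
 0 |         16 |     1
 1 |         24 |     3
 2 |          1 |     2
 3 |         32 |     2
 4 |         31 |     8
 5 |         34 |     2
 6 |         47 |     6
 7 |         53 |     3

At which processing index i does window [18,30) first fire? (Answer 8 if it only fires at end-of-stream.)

i=0 t=16 v=1: → [9,21); WM=−∞
i=1 t=24 v=3: → [18,30); WM=−∞
i=2 t=1 v=2: → [0,12); WM=21; [0,12) fires=1 [9,21) fires=1
i=3 t=32 v=2: → [27,39); WM=21
i=4 t=31 v=8: → [27,39); WM=21
i=5 t=34 v=2: → [27,39); WM=31; [18,30) fires=1
i=6 t=47 v=6: → [45,57),[36,48); WM=31
i=7 t=53 v=3: → [45,57); WM=31

5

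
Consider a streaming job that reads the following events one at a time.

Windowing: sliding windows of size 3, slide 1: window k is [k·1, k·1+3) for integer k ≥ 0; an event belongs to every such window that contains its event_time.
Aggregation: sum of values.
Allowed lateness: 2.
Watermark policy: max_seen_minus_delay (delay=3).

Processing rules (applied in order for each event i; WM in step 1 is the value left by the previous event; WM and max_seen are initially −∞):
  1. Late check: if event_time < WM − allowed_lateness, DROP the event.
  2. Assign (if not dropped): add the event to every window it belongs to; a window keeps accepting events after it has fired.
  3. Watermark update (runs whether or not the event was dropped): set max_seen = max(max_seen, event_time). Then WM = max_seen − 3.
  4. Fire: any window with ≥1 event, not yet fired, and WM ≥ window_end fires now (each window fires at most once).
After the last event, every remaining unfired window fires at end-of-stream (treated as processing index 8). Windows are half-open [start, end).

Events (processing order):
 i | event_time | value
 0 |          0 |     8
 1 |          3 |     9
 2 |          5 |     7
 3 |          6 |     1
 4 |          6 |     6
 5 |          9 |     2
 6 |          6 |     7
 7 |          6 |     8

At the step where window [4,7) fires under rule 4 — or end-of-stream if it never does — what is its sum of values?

29

i=0 t=0 v=8: → [0,3); WM=-3
i=1 t=3 v=9: → [3,6),[2,5),[1,4); WM=0
i=2 t=5 v=7: → [5,8),[4,7),[3,6); WM=2
i=3 t=6 v=1: → [6,9),[5,8),[4,7); WM=3; [0,3) fires=8
i=4 t=6 v=6: → [6,9),[5,8),[4,7); WM=3
i=5 t=9 v=2: → [9,12),[8,11),[7,10); WM=6; [1,4) fires=9 [2,5) fires=9 [3,6) fires=16
i=6 t=6 v=7: → [6,9),[5,8),[4,7); WM=6
i=7 t=6 v=8: → [6,9),[5,8),[4,7); WM=6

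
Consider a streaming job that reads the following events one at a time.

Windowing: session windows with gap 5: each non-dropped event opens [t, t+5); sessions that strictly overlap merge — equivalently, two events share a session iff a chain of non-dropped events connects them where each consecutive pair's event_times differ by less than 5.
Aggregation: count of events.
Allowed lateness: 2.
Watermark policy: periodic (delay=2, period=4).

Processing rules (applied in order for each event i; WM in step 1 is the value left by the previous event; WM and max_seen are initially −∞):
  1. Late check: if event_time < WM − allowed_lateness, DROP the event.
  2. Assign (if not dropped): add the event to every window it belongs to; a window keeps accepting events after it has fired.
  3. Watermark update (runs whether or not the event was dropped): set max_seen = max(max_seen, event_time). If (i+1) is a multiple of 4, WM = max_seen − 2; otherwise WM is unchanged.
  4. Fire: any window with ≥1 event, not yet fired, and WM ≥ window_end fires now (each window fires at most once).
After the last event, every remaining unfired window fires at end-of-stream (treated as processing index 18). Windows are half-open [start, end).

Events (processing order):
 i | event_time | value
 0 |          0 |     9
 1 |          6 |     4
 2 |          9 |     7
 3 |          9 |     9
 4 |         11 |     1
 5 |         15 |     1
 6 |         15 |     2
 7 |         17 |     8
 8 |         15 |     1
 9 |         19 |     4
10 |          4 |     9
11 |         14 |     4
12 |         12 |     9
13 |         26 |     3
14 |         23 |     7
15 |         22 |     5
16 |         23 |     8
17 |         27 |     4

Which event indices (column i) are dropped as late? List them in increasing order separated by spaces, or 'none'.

10 12

i=0 t=0 v=9: → [0,5); WM=−∞
i=1 t=6 v=4: → [6,11); WM=−∞
i=2 t=9 v=7: → [6,14); WM=−∞
i=3 t=9 v=9: → [6,14); WM=7
i=4 t=11 v=1: → [6,16); WM=7
i=5 t=15 v=1: → [6,20); WM=7
i=6 t=15 v=2: → [6,20); WM=7
i=7 t=17 v=8: → [6,22); WM=15
i=8 t=15 v=1: → [6,22); WM=15
i=9 t=19 v=4: → [6,24); WM=15
i=10 t=4 v=9: DROP (t<15-2); WM=15
i=11 t=14 v=4: → [6,24); WM=17
i=12 t=12 v=9: DROP (t<17-2); WM=17
i=13 t=26 v=3: → [26,31); WM=17
i=14 t=23 v=7: → [6,31); WM=17
i=15 t=22 v=5: → [6,31); WM=24
i=16 t=23 v=8: → [6,31); WM=24
i=17 t=27 v=4: → [6,32); WM=24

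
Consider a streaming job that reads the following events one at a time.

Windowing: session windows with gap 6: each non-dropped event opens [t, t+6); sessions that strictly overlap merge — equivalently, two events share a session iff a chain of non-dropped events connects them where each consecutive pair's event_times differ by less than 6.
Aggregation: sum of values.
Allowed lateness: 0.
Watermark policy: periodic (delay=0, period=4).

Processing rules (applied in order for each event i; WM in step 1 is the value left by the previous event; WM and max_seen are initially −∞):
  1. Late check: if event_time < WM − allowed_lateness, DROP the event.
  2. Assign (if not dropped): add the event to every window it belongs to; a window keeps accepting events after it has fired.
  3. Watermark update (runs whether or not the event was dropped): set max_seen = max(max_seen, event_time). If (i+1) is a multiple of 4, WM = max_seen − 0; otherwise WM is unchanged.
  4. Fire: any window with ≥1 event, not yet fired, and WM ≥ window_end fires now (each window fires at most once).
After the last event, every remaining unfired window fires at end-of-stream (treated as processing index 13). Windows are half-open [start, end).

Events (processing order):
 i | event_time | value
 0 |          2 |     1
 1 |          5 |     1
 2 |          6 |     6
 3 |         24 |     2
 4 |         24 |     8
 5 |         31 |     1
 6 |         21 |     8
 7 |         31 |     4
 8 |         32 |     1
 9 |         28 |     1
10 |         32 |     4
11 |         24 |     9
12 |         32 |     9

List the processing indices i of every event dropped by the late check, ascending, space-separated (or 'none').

i=0 t=2 v=1: → [2,8); WM=−∞
i=1 t=5 v=1: → [2,11); WM=−∞
i=2 t=6 v=6: → [2,12); WM=−∞
i=3 t=24 v=2: → [24,30); WM=24
i=4 t=24 v=8: → [24,30); WM=24
i=5 t=31 v=1: → [31,37); WM=24
i=6 t=21 v=8: DROP (t<24-0); WM=24
i=7 t=31 v=4: → [31,37); WM=31
i=8 t=32 v=1: → [31,38); WM=31
i=9 t=28 v=1: DROP (t<31-0); WM=31
i=10 t=32 v=4: → [31,38); WM=31
i=11 t=24 v=9: DROP (t<31-0); WM=32
i=12 t=32 v=9: → [31,38); WM=32

6 9 11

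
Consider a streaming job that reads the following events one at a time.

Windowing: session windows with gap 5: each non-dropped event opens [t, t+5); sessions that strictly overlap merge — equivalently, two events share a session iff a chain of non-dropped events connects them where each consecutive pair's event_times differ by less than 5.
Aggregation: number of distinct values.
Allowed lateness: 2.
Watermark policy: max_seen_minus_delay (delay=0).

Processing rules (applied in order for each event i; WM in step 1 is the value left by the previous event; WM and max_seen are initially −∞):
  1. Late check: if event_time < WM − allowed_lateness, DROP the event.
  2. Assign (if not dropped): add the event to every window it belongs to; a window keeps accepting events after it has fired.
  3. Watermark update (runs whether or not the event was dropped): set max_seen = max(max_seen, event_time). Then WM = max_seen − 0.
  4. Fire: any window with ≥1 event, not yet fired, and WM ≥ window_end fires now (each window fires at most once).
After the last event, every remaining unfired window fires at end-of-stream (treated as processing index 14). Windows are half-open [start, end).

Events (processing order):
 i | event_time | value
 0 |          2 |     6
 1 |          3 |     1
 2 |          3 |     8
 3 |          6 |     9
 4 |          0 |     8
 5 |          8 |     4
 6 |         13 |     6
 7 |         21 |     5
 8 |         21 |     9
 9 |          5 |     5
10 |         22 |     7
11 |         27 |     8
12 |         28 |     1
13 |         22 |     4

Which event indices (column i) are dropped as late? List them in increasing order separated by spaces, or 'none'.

4 9 13

i=0 t=2 v=6: → [2,7); WM=2
i=1 t=3 v=1: → [2,8); WM=3
i=2 t=3 v=8: → [2,8); WM=3
i=3 t=6 v=9: → [2,11); WM=6
i=4 t=0 v=8: DROP (t<6-2); WM=6
i=5 t=8 v=4: → [2,13); WM=8
i=6 t=13 v=6: → [13,18); WM=13
i=7 t=21 v=5: → [21,26); WM=21
i=8 t=21 v=9: → [21,26); WM=21
i=9 t=5 v=5: DROP (t<21-2); WM=21
i=10 t=22 v=7: → [21,27); WM=22
i=11 t=27 v=8: → [27,32); WM=27
i=12 t=28 v=1: → [27,33); WM=28
i=13 t=22 v=4: DROP (t<28-2); WM=28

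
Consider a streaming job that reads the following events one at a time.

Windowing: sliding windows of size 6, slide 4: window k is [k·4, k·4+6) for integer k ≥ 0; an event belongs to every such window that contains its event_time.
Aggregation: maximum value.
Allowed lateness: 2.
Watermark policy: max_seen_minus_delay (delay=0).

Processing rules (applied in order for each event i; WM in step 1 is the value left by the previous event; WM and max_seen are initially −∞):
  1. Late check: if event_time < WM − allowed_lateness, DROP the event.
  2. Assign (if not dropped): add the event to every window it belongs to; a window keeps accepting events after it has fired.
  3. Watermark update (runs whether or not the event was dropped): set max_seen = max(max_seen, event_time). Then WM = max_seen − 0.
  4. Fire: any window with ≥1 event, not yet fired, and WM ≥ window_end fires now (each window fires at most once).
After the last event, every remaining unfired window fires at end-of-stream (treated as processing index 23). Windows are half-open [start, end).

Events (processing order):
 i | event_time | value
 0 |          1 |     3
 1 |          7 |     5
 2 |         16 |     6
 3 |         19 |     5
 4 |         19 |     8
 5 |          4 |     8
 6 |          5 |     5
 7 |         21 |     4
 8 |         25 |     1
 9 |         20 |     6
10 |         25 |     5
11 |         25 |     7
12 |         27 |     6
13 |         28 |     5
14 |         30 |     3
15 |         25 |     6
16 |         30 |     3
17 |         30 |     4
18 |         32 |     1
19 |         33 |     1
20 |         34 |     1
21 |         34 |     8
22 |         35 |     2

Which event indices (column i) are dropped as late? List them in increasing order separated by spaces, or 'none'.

i=0 t=1 v=3: → [0,6); WM=1
i=1 t=7 v=5: → [4,10); WM=7; [0,6) fires=3
i=2 t=16 v=6: → [16,22),[12,18); WM=16; [4,10) fires=5
i=3 t=19 v=5: → [16,22); WM=19; [12,18) fires=6
i=4 t=19 v=8: → [16,22); WM=19
i=5 t=4 v=8: DROP (t<19-2); WM=19
i=6 t=5 v=5: DROP (t<19-2); WM=19
i=7 t=21 v=4: → [20,26),[16,22); WM=21
i=8 t=25 v=1: → [24,30),[20,26); WM=25; [16,22) fires=8
i=9 t=20 v=6: DROP (t<25-2); WM=25
i=10 t=25 v=5: → [24,30),[20,26); WM=25
i=11 t=25 v=7: → [24,30),[20,26); WM=25
i=12 t=27 v=6: → [24,30); WM=27; [20,26) fires=7
i=13 t=28 v=5: → [28,34),[24,30); WM=28
i=14 t=30 v=3: → [28,34); WM=30; [24,30) fires=7
i=15 t=25 v=6: DROP (t<30-2); WM=30
i=16 t=30 v=3: → [28,34); WM=30
i=17 t=30 v=4: → [28,34); WM=30
i=18 t=32 v=1: → [32,38),[28,34); WM=32
i=19 t=33 v=1: → [32,38),[28,34); WM=33
i=20 t=34 v=1: → [32,38); WM=34; [28,34) fires=5
i=21 t=34 v=8: → [32,38); WM=34
i=22 t=35 v=2: → [32,38); WM=35

5 6 9 15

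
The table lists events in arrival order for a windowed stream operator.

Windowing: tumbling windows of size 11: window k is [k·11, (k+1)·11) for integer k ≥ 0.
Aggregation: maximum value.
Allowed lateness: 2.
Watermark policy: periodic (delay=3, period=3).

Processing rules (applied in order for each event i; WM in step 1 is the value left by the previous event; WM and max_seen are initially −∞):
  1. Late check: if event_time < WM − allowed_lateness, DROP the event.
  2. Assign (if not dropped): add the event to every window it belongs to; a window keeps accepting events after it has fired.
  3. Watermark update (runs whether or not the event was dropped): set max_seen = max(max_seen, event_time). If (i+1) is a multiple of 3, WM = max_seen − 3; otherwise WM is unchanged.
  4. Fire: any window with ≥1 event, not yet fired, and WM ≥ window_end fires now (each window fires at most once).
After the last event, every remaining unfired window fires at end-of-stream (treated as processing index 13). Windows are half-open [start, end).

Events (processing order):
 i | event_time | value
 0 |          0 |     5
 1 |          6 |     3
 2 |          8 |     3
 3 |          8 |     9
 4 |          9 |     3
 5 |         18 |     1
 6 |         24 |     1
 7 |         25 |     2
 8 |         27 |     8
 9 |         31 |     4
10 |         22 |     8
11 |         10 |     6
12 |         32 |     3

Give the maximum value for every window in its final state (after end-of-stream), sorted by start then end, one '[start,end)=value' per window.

i=0 t=0 v=5: → [0,11); WM=−∞
i=1 t=6 v=3: → [0,11); WM=−∞
i=2 t=8 v=3: → [0,11); WM=5
i=3 t=8 v=9: → [0,11); WM=5
i=4 t=9 v=3: → [0,11); WM=5
i=5 t=18 v=1: → [11,22); WM=15; [0,11) fires=9
i=6 t=24 v=1: → [22,33); WM=15
i=7 t=25 v=2: → [22,33); WM=15
i=8 t=27 v=8: → [22,33); WM=24; [11,22) fires=1
i=9 t=31 v=4: → [22,33); WM=24
i=10 t=22 v=8: → [22,33); WM=24
i=11 t=10 v=6: DROP (t<24-2); WM=28
i=12 t=32 v=3: → [22,33); WM=28

[0,11)=9 [11,22)=1 [22,33)=8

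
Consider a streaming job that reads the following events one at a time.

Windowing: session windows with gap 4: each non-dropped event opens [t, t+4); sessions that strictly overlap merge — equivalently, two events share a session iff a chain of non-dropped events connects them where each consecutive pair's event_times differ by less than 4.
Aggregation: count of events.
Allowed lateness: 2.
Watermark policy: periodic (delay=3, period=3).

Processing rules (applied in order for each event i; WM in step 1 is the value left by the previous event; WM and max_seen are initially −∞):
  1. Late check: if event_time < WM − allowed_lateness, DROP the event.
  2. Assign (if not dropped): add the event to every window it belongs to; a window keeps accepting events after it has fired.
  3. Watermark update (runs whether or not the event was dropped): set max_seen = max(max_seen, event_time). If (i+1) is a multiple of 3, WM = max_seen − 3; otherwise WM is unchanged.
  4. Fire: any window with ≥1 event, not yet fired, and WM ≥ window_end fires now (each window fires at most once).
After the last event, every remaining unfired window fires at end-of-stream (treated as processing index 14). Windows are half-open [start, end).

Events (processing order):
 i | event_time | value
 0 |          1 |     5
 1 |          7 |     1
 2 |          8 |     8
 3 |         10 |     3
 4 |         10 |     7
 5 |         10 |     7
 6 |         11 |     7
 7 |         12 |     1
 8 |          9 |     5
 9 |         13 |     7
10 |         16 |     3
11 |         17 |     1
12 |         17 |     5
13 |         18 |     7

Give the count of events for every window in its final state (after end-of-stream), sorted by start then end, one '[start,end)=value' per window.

i=0 t=1 v=5: → [1,5); WM=−∞
i=1 t=7 v=1: → [7,11); WM=−∞
i=2 t=8 v=8: → [7,12); WM=5
i=3 t=10 v=3: → [7,14); WM=5
i=4 t=10 v=7: → [7,14); WM=5
i=5 t=10 v=7: → [7,14); WM=7
i=6 t=11 v=7: → [7,15); WM=7
i=7 t=12 v=1: → [7,16); WM=7
i=8 t=9 v=5: → [7,16); WM=9
i=9 t=13 v=7: → [7,17); WM=9
i=10 t=16 v=3: → [7,20); WM=9
i=11 t=17 v=1: → [7,21); WM=14
i=12 t=17 v=5: → [7,21); WM=14
i=13 t=18 v=7: → [7,22); WM=14

[1,5)=1 [7,22)=13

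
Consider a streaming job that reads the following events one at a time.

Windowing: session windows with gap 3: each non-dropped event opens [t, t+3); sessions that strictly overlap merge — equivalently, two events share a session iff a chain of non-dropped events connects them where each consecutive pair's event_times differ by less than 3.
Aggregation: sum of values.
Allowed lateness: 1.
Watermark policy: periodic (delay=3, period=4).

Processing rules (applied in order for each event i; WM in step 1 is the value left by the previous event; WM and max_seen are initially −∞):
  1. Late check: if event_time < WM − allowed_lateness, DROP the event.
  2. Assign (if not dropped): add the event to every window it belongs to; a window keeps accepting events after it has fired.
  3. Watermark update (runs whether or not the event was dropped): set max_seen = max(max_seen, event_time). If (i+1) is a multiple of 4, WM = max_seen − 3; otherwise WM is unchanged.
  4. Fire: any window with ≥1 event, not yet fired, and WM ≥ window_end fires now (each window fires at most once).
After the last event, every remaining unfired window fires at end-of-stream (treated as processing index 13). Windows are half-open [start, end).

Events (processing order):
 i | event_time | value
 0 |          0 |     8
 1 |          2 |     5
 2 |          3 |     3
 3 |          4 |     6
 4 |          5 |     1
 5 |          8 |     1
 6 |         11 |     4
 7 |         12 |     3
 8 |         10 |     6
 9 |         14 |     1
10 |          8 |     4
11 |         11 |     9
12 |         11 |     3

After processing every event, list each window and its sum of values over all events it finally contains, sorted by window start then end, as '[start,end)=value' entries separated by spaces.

[0,8)=23 [8,17)=31

i=0 t=0 v=8: → [0,3); WM=−∞
i=1 t=2 v=5: → [0,5); WM=−∞
i=2 t=3 v=3: → [0,6); WM=−∞
i=3 t=4 v=6: → [0,7); WM=1
i=4 t=5 v=1: → [0,8); WM=1
i=5 t=8 v=1: → [8,11); WM=1
i=6 t=11 v=4: → [11,14); WM=1
i=7 t=12 v=3: → [11,15); WM=9
i=8 t=10 v=6: → [8,15); WM=9
i=9 t=14 v=1: → [8,17); WM=9
i=10 t=8 v=4: → [8,17); WM=9
i=11 t=11 v=9: → [8,17); WM=11
i=12 t=11 v=3: → [8,17); WM=11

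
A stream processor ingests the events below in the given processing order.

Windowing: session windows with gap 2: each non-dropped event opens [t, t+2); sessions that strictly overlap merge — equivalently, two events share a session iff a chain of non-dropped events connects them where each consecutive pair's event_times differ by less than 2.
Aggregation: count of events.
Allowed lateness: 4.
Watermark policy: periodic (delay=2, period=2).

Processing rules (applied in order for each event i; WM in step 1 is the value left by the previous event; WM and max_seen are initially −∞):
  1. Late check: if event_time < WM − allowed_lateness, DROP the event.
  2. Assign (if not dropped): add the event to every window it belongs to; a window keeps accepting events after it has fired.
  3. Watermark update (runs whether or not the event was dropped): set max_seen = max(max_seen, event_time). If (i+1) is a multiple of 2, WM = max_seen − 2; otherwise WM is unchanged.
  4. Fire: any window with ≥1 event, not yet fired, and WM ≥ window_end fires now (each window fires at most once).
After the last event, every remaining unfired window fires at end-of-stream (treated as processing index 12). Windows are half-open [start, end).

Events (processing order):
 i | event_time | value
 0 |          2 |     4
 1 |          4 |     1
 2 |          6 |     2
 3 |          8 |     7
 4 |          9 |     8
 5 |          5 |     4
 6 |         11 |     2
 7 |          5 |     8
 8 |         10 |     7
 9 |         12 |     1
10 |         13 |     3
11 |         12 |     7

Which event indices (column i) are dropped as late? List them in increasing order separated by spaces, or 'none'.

i=0 t=2 v=4: → [2,4); WM=−∞
i=1 t=4 v=1: → [4,6); WM=2
i=2 t=6 v=2: → [6,8); WM=2
i=3 t=8 v=7: → [8,10); WM=6
i=4 t=9 v=8: → [8,11); WM=6
i=5 t=5 v=4: → [4,8); WM=7
i=6 t=11 v=2: → [11,13); WM=7
i=7 t=5 v=8: → [4,8); WM=9
i=8 t=10 v=7: → [8,13); WM=9
i=9 t=12 v=1: → [8,14); WM=10
i=10 t=13 v=3: → [8,15); WM=10
i=11 t=12 v=7: → [8,15); WM=11

none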